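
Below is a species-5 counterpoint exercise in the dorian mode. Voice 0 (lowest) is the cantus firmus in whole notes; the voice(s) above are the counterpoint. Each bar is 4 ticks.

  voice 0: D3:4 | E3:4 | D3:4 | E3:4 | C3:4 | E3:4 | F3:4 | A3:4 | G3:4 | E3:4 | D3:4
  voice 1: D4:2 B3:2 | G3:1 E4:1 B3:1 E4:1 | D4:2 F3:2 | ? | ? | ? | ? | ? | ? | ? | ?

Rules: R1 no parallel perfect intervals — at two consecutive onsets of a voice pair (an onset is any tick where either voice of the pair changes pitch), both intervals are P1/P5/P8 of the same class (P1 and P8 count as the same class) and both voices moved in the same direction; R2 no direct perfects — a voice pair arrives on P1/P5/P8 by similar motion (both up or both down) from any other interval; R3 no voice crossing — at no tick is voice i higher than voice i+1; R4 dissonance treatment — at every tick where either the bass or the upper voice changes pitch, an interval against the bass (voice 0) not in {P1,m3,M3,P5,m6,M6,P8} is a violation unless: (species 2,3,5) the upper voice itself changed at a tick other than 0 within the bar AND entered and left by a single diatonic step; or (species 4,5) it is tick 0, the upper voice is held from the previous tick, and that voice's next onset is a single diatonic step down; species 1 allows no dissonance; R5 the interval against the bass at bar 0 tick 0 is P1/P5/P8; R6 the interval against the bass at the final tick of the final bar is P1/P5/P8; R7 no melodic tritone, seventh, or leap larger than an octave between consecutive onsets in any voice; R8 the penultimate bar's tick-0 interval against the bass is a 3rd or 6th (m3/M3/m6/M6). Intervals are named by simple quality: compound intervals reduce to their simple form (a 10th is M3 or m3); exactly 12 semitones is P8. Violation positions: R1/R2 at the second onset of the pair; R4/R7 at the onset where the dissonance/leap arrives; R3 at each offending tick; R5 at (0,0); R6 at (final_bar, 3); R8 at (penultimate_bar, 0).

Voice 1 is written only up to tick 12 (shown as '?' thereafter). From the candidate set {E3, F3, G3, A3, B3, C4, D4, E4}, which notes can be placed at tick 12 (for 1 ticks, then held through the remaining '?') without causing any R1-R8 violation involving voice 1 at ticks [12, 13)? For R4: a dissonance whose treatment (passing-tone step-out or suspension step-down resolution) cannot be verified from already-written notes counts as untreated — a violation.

{C4, E3, G3}

E3: legal
F3: violates R4
G3: legal
A3: violates R4
B3: violates R2,R7
C4: legal
D4: violates R4
E4: violates R2,R7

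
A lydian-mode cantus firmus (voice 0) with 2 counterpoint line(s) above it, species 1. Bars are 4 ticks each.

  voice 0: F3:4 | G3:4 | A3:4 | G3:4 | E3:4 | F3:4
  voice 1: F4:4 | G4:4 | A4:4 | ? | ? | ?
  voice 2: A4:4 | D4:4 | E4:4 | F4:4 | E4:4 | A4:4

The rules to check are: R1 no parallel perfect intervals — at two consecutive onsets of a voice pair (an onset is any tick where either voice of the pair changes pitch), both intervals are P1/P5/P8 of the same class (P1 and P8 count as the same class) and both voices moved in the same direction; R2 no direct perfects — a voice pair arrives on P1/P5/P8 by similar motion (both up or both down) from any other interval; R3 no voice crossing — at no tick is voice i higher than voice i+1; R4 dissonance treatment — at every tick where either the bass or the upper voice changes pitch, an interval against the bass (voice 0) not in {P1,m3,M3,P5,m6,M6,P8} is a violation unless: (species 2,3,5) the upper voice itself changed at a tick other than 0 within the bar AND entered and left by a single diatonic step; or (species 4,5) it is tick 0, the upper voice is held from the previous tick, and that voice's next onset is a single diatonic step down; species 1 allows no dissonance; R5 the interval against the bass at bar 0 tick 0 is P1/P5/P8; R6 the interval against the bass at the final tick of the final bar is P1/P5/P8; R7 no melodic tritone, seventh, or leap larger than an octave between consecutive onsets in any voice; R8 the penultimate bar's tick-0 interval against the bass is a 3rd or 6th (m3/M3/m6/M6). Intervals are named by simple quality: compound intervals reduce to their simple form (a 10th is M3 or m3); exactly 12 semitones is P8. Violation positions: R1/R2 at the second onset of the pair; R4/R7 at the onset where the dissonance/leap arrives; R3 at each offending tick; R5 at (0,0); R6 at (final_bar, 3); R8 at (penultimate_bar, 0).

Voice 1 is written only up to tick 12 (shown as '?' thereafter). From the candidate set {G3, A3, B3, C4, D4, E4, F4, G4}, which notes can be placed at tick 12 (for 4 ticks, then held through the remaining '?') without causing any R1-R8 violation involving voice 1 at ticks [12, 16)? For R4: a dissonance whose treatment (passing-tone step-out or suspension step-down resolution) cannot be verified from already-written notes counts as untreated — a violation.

{E4}

G3: violates R1,R7
A3: violates R4
B3: violates R7
C4: violates R4
D4: violates R2
E4: legal
F4: violates R4
G4: violates R1,R3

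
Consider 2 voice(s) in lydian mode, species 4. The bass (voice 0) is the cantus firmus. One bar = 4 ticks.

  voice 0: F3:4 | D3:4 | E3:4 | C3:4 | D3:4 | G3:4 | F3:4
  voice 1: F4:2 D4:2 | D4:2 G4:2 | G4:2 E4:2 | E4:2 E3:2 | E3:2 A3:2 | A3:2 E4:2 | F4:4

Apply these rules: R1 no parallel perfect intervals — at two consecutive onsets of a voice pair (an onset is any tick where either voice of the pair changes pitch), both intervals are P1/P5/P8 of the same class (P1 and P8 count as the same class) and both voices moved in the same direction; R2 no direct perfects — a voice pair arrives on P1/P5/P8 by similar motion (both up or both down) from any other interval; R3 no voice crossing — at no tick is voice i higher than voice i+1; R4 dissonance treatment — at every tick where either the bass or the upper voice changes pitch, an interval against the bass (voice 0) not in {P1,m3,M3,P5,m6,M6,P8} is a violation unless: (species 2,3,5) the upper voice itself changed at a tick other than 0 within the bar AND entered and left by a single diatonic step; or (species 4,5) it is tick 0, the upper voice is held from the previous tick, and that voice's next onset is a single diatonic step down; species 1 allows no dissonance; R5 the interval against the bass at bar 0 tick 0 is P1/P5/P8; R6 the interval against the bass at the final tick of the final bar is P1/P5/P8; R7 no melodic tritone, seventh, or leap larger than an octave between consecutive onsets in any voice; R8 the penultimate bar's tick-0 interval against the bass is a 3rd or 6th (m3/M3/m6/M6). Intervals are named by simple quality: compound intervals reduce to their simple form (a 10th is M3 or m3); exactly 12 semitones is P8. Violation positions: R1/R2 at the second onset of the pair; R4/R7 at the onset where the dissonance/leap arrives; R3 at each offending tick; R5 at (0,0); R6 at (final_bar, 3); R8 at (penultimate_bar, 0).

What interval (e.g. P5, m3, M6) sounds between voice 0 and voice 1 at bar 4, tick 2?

P5

voice 0=D3 voice 1=A3 -> P5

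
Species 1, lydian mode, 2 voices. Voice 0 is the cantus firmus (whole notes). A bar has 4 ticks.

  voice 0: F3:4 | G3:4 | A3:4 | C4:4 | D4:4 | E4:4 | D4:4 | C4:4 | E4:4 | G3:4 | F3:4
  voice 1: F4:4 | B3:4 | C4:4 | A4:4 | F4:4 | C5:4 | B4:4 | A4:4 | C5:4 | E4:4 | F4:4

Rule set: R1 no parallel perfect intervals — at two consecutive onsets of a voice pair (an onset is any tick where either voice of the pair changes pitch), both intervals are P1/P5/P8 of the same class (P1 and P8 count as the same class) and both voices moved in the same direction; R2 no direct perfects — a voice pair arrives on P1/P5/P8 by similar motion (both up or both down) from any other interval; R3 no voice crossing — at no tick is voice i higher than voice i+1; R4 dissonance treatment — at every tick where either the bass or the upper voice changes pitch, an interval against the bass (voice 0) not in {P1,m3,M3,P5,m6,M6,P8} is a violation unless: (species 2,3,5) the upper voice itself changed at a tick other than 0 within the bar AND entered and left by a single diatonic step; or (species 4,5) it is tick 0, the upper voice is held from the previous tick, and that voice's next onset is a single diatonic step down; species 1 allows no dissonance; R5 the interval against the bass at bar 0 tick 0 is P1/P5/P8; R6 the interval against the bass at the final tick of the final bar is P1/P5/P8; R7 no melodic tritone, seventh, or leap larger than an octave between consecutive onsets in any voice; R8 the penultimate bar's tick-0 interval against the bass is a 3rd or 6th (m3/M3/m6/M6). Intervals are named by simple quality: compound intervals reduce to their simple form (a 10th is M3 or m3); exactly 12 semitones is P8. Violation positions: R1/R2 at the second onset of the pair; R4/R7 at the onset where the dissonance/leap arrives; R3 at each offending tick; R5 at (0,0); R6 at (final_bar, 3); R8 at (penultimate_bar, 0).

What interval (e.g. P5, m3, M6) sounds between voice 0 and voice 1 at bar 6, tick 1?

M6

voice 0=D4 voice 1=B4 -> M6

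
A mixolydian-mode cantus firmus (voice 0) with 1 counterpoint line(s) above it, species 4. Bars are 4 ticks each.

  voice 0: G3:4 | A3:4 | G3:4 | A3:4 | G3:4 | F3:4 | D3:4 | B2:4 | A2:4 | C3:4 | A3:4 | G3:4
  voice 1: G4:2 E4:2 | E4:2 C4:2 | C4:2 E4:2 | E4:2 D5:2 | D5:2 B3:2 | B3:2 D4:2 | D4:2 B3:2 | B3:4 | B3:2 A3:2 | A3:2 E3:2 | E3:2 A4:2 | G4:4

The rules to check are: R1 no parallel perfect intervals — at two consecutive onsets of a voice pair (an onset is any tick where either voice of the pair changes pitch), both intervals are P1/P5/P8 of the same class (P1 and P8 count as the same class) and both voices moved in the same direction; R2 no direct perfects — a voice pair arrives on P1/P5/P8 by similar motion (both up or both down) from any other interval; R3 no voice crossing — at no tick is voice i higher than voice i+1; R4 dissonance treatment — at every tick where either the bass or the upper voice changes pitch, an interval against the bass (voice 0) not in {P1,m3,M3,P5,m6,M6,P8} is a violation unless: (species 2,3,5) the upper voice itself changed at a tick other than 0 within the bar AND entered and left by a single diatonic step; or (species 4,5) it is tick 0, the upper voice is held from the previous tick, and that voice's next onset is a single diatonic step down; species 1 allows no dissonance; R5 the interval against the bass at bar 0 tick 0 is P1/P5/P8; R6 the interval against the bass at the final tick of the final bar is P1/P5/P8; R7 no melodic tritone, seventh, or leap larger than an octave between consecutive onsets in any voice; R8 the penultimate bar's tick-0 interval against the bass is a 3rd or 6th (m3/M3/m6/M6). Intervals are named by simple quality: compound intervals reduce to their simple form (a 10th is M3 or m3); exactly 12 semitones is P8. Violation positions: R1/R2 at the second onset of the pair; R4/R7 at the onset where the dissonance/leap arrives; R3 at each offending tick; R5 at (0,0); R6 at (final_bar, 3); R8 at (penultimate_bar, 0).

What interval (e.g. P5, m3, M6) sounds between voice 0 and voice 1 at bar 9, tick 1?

voice 0=C3 voice 1=A3 -> M6

M6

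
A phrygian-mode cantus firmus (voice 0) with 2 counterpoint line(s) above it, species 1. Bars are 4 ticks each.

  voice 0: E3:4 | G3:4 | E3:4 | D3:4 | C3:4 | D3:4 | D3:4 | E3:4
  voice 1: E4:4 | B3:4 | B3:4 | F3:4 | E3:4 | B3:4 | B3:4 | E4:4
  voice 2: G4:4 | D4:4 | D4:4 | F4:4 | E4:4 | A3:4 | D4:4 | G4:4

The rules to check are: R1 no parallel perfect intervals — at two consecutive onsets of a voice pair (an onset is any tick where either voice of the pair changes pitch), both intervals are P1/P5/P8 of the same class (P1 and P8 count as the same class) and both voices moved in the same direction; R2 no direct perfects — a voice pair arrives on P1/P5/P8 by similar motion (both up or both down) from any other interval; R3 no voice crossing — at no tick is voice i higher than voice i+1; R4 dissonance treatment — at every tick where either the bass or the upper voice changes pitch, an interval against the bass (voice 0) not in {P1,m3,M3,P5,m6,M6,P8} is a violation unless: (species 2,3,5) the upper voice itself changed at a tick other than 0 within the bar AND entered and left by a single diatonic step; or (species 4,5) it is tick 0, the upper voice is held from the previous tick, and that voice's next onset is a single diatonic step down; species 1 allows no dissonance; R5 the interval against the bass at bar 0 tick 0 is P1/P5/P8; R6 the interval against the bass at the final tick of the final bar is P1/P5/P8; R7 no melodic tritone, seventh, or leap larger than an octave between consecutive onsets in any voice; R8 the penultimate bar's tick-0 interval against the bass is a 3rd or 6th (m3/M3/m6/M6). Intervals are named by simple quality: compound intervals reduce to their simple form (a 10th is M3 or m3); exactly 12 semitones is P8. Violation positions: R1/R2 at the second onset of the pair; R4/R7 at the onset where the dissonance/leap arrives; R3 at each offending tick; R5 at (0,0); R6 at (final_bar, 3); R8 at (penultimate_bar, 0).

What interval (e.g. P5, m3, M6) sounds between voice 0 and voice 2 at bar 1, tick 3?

P5

voice 0=G3 voice 2=D4 -> P5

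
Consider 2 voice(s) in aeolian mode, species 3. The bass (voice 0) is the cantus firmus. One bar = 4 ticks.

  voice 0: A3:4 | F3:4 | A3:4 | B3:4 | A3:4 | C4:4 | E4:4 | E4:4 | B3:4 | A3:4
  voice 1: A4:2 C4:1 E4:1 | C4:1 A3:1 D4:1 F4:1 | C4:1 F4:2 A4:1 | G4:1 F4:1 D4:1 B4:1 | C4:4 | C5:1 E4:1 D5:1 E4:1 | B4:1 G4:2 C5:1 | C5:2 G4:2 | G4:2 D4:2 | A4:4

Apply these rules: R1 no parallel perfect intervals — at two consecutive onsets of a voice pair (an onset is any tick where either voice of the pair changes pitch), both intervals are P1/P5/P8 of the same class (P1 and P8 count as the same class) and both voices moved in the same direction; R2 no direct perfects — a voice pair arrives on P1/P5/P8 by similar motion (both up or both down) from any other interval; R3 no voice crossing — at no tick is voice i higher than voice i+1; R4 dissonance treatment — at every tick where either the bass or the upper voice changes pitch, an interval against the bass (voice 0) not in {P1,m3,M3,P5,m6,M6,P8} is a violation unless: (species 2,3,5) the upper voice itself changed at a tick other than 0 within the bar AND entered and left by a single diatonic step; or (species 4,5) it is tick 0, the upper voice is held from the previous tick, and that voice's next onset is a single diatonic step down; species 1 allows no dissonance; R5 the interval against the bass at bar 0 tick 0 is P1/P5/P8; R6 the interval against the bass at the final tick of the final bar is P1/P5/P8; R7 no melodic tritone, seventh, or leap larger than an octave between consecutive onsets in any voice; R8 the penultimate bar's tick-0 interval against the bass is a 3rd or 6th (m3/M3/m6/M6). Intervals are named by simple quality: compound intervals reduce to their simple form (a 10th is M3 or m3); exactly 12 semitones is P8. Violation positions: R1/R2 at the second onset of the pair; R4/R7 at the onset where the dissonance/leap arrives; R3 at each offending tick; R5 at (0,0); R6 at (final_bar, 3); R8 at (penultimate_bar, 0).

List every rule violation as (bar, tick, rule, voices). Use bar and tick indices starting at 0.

bar 0: v0=A3 v1=A4 downbeat P8
bar 1: v0=F3 v1=C4 downbeat P5
bar 2: v0=A3 v1=C4 downbeat m3
bar 3: v0=B3 v1=G4 downbeat m6
bar 4: v0=A3 v1=C4 downbeat m3
bar 5: v0=C4 v1=C5 downbeat P8
bar 6: v0=E4 v1=B4 downbeat P5
bar 7: v0=E4 v1=C5 downbeat m6
bar 8: v0=B3 v1=G4 downbeat m6
bar 9: v0=A3 v1=A4 downbeat P8
  -> R1 @ bar 1 tick 0 v(0, 1): A3/E4 P5 -> F3/C4 P5 similar
  -> R4 @ bar 3 tick 1 v(0, 1): B3/F4 TT untreated
  -> R7 @ bar 4 tick 0 v(1,): B4->C4 leap 11st
  -> R2 @ bar 5 tick 0 v(0, 1): A3/C4 m3 -> C4/C5 P8 similar
  -> R4 @ bar 5 tick 2 v(0, 1): C4/D5 M2 untreated
  -> R7 @ bar 5 tick 2 v(1,): E4->D5 leap 10st
  -> R7 @ bar 5 tick 3 v(1,): D5->E4 leap 10st
  -> R2 @ bar 6 tick 0 v(0, 1): C4/E4 M3 -> E4/B4 P5 similar

(1, 0, R1, (0, 1))
(3, 1, R4, (0, 1))
(4, 0, R7, (1,))
(5, 0, R2, (0, 1))
(5, 2, R4, (0, 1))
(5, 2, R7, (1,))
(5, 3, R7, (1,))
(6, 0, R2, (0, 1))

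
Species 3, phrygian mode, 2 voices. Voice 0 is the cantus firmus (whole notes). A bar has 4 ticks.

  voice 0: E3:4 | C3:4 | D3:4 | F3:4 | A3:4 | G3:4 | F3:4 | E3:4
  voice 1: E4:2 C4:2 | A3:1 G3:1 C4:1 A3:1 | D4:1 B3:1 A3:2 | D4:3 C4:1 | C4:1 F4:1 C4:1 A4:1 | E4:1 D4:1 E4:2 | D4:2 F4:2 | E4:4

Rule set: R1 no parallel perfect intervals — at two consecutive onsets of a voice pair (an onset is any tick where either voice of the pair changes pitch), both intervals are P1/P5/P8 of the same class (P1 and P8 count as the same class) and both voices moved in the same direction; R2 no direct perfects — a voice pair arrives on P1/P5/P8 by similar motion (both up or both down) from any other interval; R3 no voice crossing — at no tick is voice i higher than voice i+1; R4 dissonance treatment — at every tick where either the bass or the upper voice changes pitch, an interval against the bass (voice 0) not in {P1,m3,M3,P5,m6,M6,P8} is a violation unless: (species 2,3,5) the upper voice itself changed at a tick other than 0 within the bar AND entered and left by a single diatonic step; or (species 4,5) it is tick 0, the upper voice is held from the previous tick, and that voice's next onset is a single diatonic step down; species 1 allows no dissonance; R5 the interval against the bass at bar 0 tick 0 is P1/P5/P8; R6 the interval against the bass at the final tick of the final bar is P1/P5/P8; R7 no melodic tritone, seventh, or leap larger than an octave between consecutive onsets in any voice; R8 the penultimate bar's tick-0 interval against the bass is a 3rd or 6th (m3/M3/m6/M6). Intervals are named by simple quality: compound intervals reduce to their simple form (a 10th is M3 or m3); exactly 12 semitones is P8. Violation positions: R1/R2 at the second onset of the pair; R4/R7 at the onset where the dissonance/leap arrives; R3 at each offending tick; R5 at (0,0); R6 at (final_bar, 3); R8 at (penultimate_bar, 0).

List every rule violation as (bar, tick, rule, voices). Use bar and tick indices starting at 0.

(2, 0, R2, (0, 1))
(7, 0, R1, (0, 1))

bar 0: v0=E3 v1=E4 downbeat P8
bar 1: v0=C3 v1=A3 downbeat M6
bar 2: v0=D3 v1=D4 downbeat P8
bar 3: v0=F3 v1=D4 downbeat M6
bar 4: v0=A3 v1=C4 downbeat m3
bar 5: v0=G3 v1=E4 downbeat M6
bar 6: v0=F3 v1=D4 downbeat M6
bar 7: v0=E3 v1=E4 downbeat P8
  -> R2 @ bar 2 tick 0 v(0, 1): C3/A3 M6 -> D3/D4 P8 similar
  -> R1 @ bar 7 tick 0 v(0, 1): F3/F4 P8 -> E3/E4 P8 similar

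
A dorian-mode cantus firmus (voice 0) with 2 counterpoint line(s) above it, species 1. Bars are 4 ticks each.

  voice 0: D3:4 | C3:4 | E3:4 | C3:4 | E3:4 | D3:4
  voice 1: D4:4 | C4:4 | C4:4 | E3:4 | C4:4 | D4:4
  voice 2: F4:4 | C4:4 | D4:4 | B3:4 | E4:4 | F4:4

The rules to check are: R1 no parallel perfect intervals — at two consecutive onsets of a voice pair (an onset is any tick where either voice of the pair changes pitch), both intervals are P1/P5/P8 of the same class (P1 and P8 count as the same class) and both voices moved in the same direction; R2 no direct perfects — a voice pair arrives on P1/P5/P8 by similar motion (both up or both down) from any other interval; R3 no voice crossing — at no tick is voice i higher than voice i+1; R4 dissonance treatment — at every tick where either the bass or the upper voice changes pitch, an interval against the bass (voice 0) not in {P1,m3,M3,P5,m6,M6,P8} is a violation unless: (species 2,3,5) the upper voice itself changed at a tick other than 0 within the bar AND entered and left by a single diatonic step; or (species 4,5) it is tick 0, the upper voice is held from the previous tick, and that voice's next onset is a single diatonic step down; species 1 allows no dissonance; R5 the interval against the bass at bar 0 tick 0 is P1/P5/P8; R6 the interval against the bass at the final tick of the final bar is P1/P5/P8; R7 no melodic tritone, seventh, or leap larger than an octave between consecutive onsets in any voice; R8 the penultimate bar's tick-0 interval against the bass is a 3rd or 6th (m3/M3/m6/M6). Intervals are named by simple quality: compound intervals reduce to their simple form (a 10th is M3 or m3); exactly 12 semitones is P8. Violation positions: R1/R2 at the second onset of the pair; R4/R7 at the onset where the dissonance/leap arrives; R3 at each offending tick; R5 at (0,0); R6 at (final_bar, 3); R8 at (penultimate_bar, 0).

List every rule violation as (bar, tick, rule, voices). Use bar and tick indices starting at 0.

(0, 0, R5, (0, 2))
(1, 0, R1, (0, 1))
(1, 0, R2, (0, 2))
(1, 0, R2, (1, 2))
(2, 0, R4, (0, 2))
(3, 0, R2, (1, 2))
(3, 0, R4, (0, 2))
(4, 0, R2, (0, 2))
(4, 0, R8, (0, 2))
(5, 3, R6, (0, 2))

bar 0: v0=D3 v1=D4 v2=F4 downbeat m3
bar 1: v0=C3 v1=C4 v2=C4 downbeat P8
bar 2: v0=E3 v1=C4 v2=D4 downbeat m7
bar 3: v0=C3 v1=E3 v2=B3 downbeat M7
bar 4: v0=E3 v1=C4 v2=E4 downbeat P8
bar 5: v0=D3 v1=D4 v2=F4 downbeat m3
  -> R5 @ bar 0 tick 0 v(0, 2): opens on m3
  -> R1 @ bar 1 tick 0 v(0, 1): D3/D4 P8 -> C3/C4 P8 similar
  -> R2 @ bar 1 tick 0 v(0, 2): D3/F4 m3 -> C3/C4 P8 similar
  -> R2 @ bar 1 tick 0 v(1, 2): D4/F4 m3 -> C4/C4 P1 similar
  -> R4 @ bar 2 tick 0 v(0, 2): E3/D4 m7 untreated
  -> R2 @ bar 3 tick 0 v(1, 2): C4/D4 M2 -> E3/B3 P5 similar
  -> R4 @ bar 3 tick 0 v(0, 2): C3/B3 M7 untreated
  -> R2 @ bar 4 tick 0 v(0, 2): C3/B3 M7 -> E3/E4 P8 similar
  -> R8 @ bar 4 tick 0 v(0, 2): penult P8 not 3rd/6th
  -> R6 @ bar 5 tick 3 v(0, 2): closes on m3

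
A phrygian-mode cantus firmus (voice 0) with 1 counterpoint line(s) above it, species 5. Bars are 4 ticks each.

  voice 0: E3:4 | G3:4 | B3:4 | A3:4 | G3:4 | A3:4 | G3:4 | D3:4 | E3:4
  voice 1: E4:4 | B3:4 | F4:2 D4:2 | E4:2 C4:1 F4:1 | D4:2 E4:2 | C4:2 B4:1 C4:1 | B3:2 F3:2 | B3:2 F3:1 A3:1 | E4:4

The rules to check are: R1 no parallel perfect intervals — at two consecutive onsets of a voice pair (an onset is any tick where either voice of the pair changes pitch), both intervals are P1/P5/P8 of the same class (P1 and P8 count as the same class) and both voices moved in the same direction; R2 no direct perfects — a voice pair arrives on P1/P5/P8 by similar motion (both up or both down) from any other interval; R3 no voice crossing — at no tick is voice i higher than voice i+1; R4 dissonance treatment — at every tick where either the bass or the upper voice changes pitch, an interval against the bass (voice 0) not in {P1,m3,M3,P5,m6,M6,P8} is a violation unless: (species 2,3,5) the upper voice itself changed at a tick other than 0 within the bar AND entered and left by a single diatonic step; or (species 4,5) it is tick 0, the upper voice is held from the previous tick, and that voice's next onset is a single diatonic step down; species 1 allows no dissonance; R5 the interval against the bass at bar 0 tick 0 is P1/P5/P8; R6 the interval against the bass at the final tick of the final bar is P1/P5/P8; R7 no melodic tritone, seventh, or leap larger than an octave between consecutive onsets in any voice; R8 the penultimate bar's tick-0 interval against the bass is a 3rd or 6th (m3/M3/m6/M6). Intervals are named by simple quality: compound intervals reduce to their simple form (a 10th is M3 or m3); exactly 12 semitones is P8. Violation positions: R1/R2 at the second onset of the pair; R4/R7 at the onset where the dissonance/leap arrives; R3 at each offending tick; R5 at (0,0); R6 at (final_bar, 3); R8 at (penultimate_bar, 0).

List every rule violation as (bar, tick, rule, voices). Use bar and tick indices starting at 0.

(2, 0, R4, (0, 1))
(2, 0, R7, (1,))
(4, 0, R2, (0, 1))
(5, 2, R4, (0, 1))
(5, 2, R7, (1,))
(5, 3, R7, (1,))
(6, 2, R3, (0, 1))
(6, 2, R4, (0, 1))
(6, 2, R7, (1,))
(6, 3, R3, (0, 1))
(7, 0, R7, (1,))
(7, 2, R7, (1,))
(8, 0, R2, (0, 1))

bar 0: v0=E3 v1=E4 downbeat P8
bar 1: v0=G3 v1=B3 downbeat M3
bar 2: v0=B3 v1=F4 downbeat TT
bar 3: v0=A3 v1=E4 downbeat P5
bar 4: v0=G3 v1=D4 downbeat P5
bar 5: v0=A3 v1=C4 downbeat m3
bar 6: v0=G3 v1=B3 downbeat M3
bar 7: v0=D3 v1=B3 downbeat M6
bar 8: v0=E3 v1=E4 downbeat P8
  -> R4 @ bar 2 tick 0 v(0, 1): B3/F4 TT untreated
  -> R7 @ bar 2 tick 0 v(1,): B3->F4 leap 6st
  -> R2 @ bar 4 tick 0 v(0, 1): A3/F4 m6 -> G3/D4 P5 similar
  -> R4 @ bar 5 tick 2 v(0, 1): A3/B4 M2 untreated
  -> R7 @ bar 5 tick 2 v(1,): C4->B4 leap 11st
  -> R7 @ bar 5 tick 3 v(1,): B4->C4 leap 11st
  -> R3 @ bar 6 tick 2 v(0, 1): G3 above F3
  -> R4 @ bar 6 tick 2 v(0, 1): G3/F3 M2 untreated
  -> R7 @ bar 6 tick 2 v(1,): B3->F3 leap 6st
  -> R3 @ bar 6 tick 3 v(0, 1): G3 above F3
  -> R7 @ bar 7 tick 0 v(1,): F3->B3 leap 6st
  -> R7 @ bar 7 tick 2 v(1,): B3->F3 leap 6st
  -> R2 @ bar 8 tick 0 v(0, 1): D3/A3 P5 -> E3/E4 P8 similar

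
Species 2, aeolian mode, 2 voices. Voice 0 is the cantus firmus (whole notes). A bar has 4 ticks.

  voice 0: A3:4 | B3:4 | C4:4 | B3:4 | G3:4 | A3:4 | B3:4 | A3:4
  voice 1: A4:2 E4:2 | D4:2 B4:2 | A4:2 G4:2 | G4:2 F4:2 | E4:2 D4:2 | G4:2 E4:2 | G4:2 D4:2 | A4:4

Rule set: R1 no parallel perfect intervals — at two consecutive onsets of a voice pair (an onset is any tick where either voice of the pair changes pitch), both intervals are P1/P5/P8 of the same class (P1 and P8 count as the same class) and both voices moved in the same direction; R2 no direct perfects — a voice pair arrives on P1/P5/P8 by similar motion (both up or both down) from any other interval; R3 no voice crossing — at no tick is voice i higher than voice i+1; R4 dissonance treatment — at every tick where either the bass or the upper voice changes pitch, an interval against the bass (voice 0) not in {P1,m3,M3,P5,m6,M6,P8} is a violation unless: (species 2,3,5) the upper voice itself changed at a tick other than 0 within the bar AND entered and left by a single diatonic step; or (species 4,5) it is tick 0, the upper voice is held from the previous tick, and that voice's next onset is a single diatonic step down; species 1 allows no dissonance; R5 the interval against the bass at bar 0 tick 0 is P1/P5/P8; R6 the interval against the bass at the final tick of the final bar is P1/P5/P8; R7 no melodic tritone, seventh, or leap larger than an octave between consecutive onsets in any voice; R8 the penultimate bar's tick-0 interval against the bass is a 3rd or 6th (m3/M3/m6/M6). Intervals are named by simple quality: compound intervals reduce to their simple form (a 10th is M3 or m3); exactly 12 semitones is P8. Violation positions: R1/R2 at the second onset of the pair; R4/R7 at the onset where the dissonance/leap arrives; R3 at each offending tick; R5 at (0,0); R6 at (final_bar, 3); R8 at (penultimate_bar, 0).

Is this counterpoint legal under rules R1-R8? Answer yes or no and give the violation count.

No (1 violations)

bar 0: v0=A3 v1=A4 (P8)
bar 1: v0=B3 v1=D4 (m3)
bar 2: v0=C4 v1=A4 (M6)
bar 3: v0=B3 v1=G4 (m6)
bar 4: v0=G3 v1=E4 (M6)
bar 5: v0=A3 v1=G4 (m7)
bar 6: v0=B3 v1=G4 (m6)
bar 7: v0=A3 v1=A4 (P8)
  R4 @ bar5.0: A3/G4 m7 untreated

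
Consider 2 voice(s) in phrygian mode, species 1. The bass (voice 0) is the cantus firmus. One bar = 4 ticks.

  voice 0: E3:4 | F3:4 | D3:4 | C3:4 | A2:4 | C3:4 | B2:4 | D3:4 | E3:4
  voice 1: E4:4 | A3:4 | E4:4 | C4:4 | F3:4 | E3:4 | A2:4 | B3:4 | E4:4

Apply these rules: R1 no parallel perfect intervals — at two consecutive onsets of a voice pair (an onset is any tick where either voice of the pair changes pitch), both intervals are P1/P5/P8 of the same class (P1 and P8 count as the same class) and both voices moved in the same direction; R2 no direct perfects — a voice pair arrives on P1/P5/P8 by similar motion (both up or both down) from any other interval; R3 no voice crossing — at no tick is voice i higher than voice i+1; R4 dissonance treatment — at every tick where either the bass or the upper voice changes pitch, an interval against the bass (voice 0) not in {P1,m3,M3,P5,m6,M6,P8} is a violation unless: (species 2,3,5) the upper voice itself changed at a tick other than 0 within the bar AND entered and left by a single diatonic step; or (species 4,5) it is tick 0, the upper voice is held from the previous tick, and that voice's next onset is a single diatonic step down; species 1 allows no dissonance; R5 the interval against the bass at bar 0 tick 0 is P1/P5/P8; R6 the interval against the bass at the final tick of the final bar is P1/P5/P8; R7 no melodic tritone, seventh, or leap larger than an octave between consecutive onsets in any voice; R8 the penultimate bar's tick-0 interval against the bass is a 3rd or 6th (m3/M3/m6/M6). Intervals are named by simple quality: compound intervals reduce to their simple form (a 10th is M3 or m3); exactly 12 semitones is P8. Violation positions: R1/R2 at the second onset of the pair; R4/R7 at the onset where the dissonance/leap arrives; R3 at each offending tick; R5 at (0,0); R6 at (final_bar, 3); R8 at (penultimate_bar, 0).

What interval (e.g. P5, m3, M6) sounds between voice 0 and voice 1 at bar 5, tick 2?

voice 0=C3 voice 1=E3 -> M3

M3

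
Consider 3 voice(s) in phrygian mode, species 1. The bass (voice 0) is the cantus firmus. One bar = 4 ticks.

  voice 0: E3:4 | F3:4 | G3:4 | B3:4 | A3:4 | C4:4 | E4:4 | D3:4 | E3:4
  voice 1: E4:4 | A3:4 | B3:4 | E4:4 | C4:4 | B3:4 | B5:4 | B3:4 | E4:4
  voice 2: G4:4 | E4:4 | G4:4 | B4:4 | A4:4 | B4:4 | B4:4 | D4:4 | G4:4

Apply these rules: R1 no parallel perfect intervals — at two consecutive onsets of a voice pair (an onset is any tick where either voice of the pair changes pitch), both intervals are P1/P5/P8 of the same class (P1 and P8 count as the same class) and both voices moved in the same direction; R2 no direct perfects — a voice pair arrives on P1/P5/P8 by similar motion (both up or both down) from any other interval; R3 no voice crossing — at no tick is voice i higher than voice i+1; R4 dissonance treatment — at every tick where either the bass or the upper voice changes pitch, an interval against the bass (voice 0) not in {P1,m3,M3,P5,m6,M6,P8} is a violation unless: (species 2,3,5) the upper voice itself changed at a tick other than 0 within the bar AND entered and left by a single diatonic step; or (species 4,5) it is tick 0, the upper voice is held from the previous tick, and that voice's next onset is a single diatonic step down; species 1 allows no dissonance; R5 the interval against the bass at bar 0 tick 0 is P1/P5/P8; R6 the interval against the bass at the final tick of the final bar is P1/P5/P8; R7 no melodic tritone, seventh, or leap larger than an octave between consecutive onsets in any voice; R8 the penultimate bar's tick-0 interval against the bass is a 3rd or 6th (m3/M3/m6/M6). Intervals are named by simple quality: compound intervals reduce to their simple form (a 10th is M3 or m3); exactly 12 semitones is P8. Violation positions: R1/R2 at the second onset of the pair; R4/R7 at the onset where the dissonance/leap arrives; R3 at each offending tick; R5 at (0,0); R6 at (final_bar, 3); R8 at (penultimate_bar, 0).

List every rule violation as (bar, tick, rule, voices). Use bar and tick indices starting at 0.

(0, 0, R5, (0, 2))
(1, 0, R2, (1, 2))
(1, 0, R4, (0, 2))
(2, 0, R2, (0, 2))
(3, 0, R1, (0, 2))
(3, 0, R2, (1, 2))
(3, 0, R4, (0, 1))
(4, 0, R1, (0, 2))
(5, 0, R3, (0, 1))
(5, 0, R4, (0, 1))
(5, 0, R4, (0, 2))
(5, 1, R3, (0, 1))
(5, 2, R3, (0, 1))
(5, 3, R3, (0, 1))
(6, 0, R2, (0, 1))
(6, 0, R3, (1, 2))
(6, 0, R7, (1,))
(6, 1, R3, (1, 2))
(6, 2, R3, (1, 2))
(6, 3, R3, (1, 2))
(7, 0, R2, (0, 2))
(7, 0, R7, (0,))
(7, 0, R7, (1,))
(7, 0, R8, (0, 2))
(8, 0, R2, (0, 1))
(8, 3, R6, (0, 2))

bar 0: v0=E3 v1=E4 v2=G4 downbeat m3
bar 1: v0=F3 v1=A3 v2=E4 downbeat M7
bar 2: v0=G3 v1=B3 v2=G4 downbeat P8
bar 3: v0=B3 v1=E4 v2=B4 downbeat P8
bar 4: v0=A3 v1=C4 v2=A4 downbeat P8
bar 5: v0=C4 v1=B3 v2=B4 downbeat M7
bar 6: v0=E4 v1=B5 v2=B4 downbeat P5
bar 7: v0=D3 v1=B3 v2=D4 downbeat P8
bar 8: v0=E3 v1=E4 v2=G4 downbeat m3
  -> R5 @ bar 0 tick 0 v(0, 2): opens on m3
  -> R2 @ bar 1 tick 0 v(1, 2): E4/G4 m3 -> A3/E4 P5 similar
  -> R4 @ bar 1 tick 0 v(0, 2): F3/E4 M7 untreated
  -> R2 @ bar 2 tick 0 v(0, 2): F3/E4 M7 -> G3/G4 P8 similar
  -> R1 @ bar 3 tick 0 v(0, 2): G3/G4 P8 -> B3/B4 P8 similar
  -> R2 @ bar 3 tick 0 v(1, 2): B3/G4 m6 -> E4/B4 P5 similar
  -> R4 @ bar 3 tick 0 v(0, 1): B3/E4 P4 untreated
  -> R1 @ bar 4 tick 0 v(0, 2): B3/B4 P8 -> A3/A4 P8 similar
  -> R3 @ bar 5 tick 0 v(0, 1): C4 above B3
  -> R4 @ bar 5 tick 0 v(0, 1): C4/B3 m2 untreated
  -> R4 @ bar 5 tick 0 v(0, 2): C4/B4 M7 untreated
  -> R3 @ bar 5 tick 1 v(0, 1): C4 above B3
  -> R3 @ bar 5 tick 2 v(0, 1): C4 above B3
  -> R3 @ bar 5 tick 3 v(0, 1): C4 above B3
  -> R2 @ bar 6 tick 0 v(0, 1): C4/B3 m2 -> E4/B5 P5 similar
  -> R3 @ bar 6 tick 0 v(1, 2): B5 above B4
  -> R7 @ bar 6 tick 0 v(1,): B3->B5 leap 24st
  -> R3 @ bar 6 tick 1 v(1, 2): B5 above B4
  -> R3 @ bar 6 tick 2 v(1, 2): B5 above B4
  -> R3 @ bar 6 tick 3 v(1, 2): B5 above B4
  -> R2 @ bar 7 tick 0 v(0, 2): E4/B4 P5 -> D3/D4 P8 similar
  -> R7 @ bar 7 tick 0 v(0,): E4->D3 leap 14st
  -> R7 @ bar 7 tick 0 v(1,): B5->B3 leap 24st
  -> R8 @ bar 7 tick 0 v(0, 2): penult P8 not 3rd/6th
  -> R2 @ bar 8 tick 0 v(0, 1): D3/B3 M6 -> E3/E4 P8 similar
  -> R6 @ bar 8 tick 3 v(0, 2): closes on m3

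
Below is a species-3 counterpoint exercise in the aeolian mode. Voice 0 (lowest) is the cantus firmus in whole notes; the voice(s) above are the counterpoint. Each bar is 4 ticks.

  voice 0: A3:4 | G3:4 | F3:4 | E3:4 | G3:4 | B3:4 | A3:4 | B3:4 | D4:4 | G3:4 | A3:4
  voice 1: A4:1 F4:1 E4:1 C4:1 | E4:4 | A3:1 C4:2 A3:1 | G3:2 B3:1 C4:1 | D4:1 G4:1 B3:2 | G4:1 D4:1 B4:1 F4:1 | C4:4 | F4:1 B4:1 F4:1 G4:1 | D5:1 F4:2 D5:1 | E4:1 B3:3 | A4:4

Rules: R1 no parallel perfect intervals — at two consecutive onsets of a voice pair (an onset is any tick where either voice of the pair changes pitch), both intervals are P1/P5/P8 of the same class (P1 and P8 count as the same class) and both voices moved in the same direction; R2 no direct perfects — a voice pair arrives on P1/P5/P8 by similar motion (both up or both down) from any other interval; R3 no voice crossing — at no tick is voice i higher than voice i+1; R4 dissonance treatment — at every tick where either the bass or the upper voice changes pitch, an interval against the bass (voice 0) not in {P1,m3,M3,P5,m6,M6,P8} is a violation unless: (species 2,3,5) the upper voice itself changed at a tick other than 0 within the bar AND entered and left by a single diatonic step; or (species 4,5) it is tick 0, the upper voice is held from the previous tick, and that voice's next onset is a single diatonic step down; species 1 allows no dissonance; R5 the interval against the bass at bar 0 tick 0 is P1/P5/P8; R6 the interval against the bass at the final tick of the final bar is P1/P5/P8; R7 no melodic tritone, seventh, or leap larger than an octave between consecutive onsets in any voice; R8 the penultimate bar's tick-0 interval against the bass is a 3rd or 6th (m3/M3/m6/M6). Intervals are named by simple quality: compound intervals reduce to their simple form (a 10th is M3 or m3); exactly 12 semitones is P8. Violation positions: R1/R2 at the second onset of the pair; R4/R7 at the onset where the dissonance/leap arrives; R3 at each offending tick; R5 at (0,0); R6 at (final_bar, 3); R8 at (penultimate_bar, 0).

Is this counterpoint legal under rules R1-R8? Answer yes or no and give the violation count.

No (11 violations)

bar 0: v0=A3 v1=A4 (P8)
bar 1: v0=G3 v1=E4 (M6)
bar 2: v0=F3 v1=A3 (M3)
bar 3: v0=E3 v1=G3 (m3)
bar 4: v0=G3 v1=D4 (P5)
bar 5: v0=B3 v1=G4 (m6)
bar 6: v0=A3 v1=C4 (m3)
bar 7: v0=B3 v1=F4 (TT)
bar 8: v0=D4 v1=D5 (P8)
bar 9: v0=G3 v1=E4 (M6)
bar 10: v0=A3 v1=A4 (P8)
  R2 @ bar4.0: E3/C4 m6 -> G3/D4 P5 similar
  R4 @ bar5.3: B3/F4 TT untreated
  R7 @ bar5.3: B4->F4 leap 6st
  R4 @ bar7.0: B3/F4 TT untreated
  R7 @ bar7.1: F4->B4 leap 6st
  R4 @ bar7.2: B3/F4 TT untreated
  R7 @ bar7.2: B4->F4 leap 6st
  R2 @ bar8.0: B3/G4 m6 -> D4/D5 P8 similar
  R7 @ bar9.0: D5->E4 leap 10st
  R2 @ bar10.0: G3/B3 M3 -> A3/A4 P8 similar
  R7 @ bar10.0: B3->A4 leap 10st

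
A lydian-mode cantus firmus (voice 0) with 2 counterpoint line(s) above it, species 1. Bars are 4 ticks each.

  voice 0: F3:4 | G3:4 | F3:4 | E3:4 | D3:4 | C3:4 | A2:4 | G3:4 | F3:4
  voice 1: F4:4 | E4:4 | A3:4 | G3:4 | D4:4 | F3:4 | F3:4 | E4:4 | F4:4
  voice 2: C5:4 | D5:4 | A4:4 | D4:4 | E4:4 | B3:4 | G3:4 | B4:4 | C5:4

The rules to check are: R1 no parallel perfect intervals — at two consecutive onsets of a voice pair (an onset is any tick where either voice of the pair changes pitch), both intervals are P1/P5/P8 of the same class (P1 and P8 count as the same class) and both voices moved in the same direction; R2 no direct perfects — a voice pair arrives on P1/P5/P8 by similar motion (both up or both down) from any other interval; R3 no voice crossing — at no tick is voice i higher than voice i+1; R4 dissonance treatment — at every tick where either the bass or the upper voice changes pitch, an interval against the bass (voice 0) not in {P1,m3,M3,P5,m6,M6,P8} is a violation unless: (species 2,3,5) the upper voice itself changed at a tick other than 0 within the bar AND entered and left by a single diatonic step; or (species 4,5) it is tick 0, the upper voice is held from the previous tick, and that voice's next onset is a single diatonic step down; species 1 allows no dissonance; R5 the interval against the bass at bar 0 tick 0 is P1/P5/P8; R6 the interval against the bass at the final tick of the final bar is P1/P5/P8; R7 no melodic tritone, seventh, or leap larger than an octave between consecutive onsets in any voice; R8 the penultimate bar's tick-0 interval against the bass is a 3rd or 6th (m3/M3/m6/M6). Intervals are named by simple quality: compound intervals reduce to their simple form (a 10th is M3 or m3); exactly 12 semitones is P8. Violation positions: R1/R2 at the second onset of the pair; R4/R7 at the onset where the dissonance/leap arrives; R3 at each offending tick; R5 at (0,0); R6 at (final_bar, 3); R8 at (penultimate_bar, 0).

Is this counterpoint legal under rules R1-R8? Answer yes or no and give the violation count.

bar 0: v0=F3 v1=F4 v2=C5 (P5)
bar 1: v0=G3 v1=E4 v2=D5 (P5)
bar 2: v0=F3 v1=A3 v2=A4 (M3)
bar 3: v0=E3 v1=G3 v2=D4 (m7)
bar 4: v0=D3 v1=D4 v2=E4 (M2)
bar 5: v0=C3 v1=F3 v2=B3 (M7)
bar 6: v0=A2 v1=F3 v2=G3 (m7)
bar 7: v0=G3 v1=E4 v2=B4 (M3)
bar 8: v0=F3 v1=F4 v2=C5 (P5)
  R1 @ bar1.0: F3/C5 P5 -> G3/D5 P5 similar
  R2 @ bar2.0: E4/D5 m7 -> A3/A4 P8 similar
  R2 @ bar3.0: A3/A4 P8 -> G3/D4 P5 similar
  R4 @ bar3.0: E3/D4 m7 untreated
  R4 @ bar4.0: D3/E4 M2 untreated
  R4 @ bar5.0: C3/F3 P4 untreated
  R4 @ bar5.0: C3/B3 M7 untreated
  R4 @ bar6.0: A2/G3 m7 untreated
  R2 @ bar7.0: F3/G3 M2 -> E4/B4 P5 similar
  R7 @ bar7.0: A2->G3 leap 10st
  R7 @ bar7.0: F3->E4 leap 11st
  R7 @ bar7.0: G3->B4 leap 16st
  R1 @ bar8.0: E4/B4 P5 -> F4/C5 P5 similar

No (13 violations)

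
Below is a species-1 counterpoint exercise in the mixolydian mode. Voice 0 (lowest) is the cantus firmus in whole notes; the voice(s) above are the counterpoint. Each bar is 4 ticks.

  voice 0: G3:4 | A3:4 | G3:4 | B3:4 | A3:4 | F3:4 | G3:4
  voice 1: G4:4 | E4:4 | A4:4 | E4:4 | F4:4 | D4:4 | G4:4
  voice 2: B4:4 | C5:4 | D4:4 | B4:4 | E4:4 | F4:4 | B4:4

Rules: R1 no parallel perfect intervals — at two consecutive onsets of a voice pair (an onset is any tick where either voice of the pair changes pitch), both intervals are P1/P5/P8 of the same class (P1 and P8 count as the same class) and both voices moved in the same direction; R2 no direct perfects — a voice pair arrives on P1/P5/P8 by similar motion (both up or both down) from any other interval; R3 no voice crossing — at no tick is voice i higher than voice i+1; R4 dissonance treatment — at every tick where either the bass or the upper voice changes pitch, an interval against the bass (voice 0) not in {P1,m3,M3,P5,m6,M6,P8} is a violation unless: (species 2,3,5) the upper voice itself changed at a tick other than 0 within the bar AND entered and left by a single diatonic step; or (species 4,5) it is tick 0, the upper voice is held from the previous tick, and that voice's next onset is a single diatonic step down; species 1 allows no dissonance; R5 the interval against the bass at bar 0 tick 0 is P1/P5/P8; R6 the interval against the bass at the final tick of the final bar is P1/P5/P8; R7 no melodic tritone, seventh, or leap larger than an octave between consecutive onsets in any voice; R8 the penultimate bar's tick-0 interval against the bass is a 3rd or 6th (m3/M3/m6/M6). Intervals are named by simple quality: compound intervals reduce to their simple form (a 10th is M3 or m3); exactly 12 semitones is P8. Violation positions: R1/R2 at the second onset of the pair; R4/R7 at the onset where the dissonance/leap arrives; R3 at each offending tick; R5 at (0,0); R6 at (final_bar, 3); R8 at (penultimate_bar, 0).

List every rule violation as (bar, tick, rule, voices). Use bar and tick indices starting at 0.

bar 0: v0=G3 v1=G4 v2=B4 downbeat M3
bar 1: v0=A3 v1=E4 v2=C5 downbeat m3
bar 2: v0=G3 v1=A4 v2=D4 downbeat P5
bar 3: v0=B3 v1=E4 v2=B4 downbeat P8
bar 4: v0=A3 v1=F4 v2=E4 downbeat P5
bar 5: v0=F3 v1=D4 v2=F4 downbeat P8
bar 6: v0=G3 v1=G4 v2=B4 downbeat M3
  -> R5 @ bar 0 tick 0 v(0, 2): opens on M3
  -> R2 @ bar 2 tick 0 v(0, 2): A3/C5 m3 -> G3/D4 P5 similar
  -> R3 @ bar 2 tick 0 v(1, 2): A4 above D4
  -> R4 @ bar 2 tick 0 v(0, 1): G3/A4 M2 untreated
  -> R7 @ bar 2 tick 0 v(2,): C5->D4 leap 10st
  -> R3 @ bar 2 tick 1 v(1, 2): A4 above D4
  -> R3 @ bar 2 tick 2 v(1, 2): A4 above D4
  -> R3 @ bar 2 tick 3 v(1, 2): A4 above D4
  -> R2 @ bar 3 tick 0 v(0, 2): G3/D4 P5 -> B3/B4 P8 similar
  -> R4 @ bar 3 tick 0 v(0, 1): B3/E4 P4 untreated
  -> R2 @ bar 4 tick 0 v(0, 2): B3/B4 P8 -> A3/E4 P5 similar
  -> R3 @ bar 4 tick 0 v(1, 2): F4 above E4
  -> R3 @ bar 4 tick 1 v(1, 2): F4 above E4
  -> R3 @ bar 4 tick 2 v(1, 2): F4 above E4
  -> R3 @ bar 4 tick 3 v(1, 2): F4 above E4
  -> R8 @ bar 5 tick 0 v(0, 2): penult P8 not 3rd/6th
  -> R2 @ bar 6 tick 0 v(0, 1): F3/D4 M6 -> G3/G4 P8 similar
  -> R7 @ bar 6 tick 0 v(2,): F4->B4 leap 6st
  -> R6 @ bar 6 tick 3 v(0, 2): closes on M3

(0, 0, R5, (0, 2))
(2, 0, R2, (0, 2))
(2, 0, R3, (1, 2))
(2, 0, R4, (0, 1))
(2, 0, R7, (2,))
(2, 1, R3, (1, 2))
(2, 2, R3, (1, 2))
(2, 3, R3, (1, 2))
(3, 0, R2, (0, 2))
(3, 0, R4, (0, 1))
(4, 0, R2, (0, 2))
(4, 0, R3, (1, 2))
(4, 1, R3, (1, 2))
(4, 2, R3, (1, 2))
(4, 3, R3, (1, 2))
(5, 0, R8, (0, 2))
(6, 0, R2, (0, 1))
(6, 0, R7, (2,))
(6, 3, R6, (0, 2))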